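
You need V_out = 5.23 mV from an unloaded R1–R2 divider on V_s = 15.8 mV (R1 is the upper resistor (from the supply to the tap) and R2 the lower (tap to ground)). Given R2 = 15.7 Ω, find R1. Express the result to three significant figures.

The divider ratio is R2/(R1+R2) = 5.23/15.8 = 0.3310.
So R1 = R2 · (V_s/V_out − 1) = 15.7 × (15.8/5.23 − 1) = 15.7 × 2.021 = 31.73 Ω.

R1 ≈ 31.7 Ω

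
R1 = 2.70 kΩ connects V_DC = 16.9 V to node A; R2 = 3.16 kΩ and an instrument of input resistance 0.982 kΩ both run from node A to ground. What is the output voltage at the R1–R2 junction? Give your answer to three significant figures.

V_out ≈ 3.67 V

R2 ‖ R_L = (3.16 × 0.982)/(3.16 + 0.982) = 0.7492 kΩ.
Then V_out = V_DC · R2'/(R1 + R2') = 16.9 × 0.7492/3.449 = 3.671 V.
(Unloaded it would be 9.11 V; the load pulls it down.)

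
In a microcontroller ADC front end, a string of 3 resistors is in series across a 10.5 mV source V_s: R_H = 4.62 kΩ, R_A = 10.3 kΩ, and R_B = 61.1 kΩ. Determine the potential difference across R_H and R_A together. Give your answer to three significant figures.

Series total: ΣR = 4.62 + 10.3 + 61.1 = 76.02 kΩ.
R_{R_H..R_A} = 4.62 + 10.3 = 14.92 kΩ.
V = V_s · R/ΣR = 10.5 × 0.1963 = 2.061 mV.

V ≈ 2.06 mV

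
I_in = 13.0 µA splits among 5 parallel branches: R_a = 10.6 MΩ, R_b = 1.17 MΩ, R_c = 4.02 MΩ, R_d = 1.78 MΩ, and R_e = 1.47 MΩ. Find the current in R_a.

ΣG = 1/10.6 + 1/1.17 + 1/4.02 + 1/1.78 + 1/1.47 = 2.440.
By the current-divider rule, I = I_in · G_k/ΣG = 13.0 × 0.03867 = 0.5027 µA.

I ≈ 0.503 µA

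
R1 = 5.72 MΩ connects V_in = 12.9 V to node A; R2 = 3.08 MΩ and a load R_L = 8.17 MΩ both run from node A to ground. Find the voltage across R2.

V_out ≈ 3.63 V

First combine the lower leg with the load: R2 ‖ R_L = 2.237 MΩ.
Voltage divider with the loaded lower leg: V_out = 12.9 × 2.237/(5.72 + 2.237) = 12.9 × 0.2811 = 3.626 V.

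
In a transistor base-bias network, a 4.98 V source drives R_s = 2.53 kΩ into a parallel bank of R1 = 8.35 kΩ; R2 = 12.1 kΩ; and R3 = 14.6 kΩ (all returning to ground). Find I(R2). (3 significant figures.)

I ≈ 0.244 mA

Equivalent of the parallel group: R_p = 3.691 kΩ.
V_A by voltage divider: V_A = 4.98 × 3.691/(2.53 + 3.691) = 2.955 V.
Branch current I = V_A/R2 = 2.955/12.1 = 0.2442 mA.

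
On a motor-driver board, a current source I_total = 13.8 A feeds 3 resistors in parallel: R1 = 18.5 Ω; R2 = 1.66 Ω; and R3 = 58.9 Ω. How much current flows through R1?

I ≈ 1.11 A

Total conductance ΣG = 1/18.5 + 1/1.66 + 1/58.9 = 0.6734 (units of 1/Ω).
R1 takes the fraction G_k/ΣG = 0.05405/0.6734 = 0.08027, so I = 13.8 × 0.08027 = 1.108 A.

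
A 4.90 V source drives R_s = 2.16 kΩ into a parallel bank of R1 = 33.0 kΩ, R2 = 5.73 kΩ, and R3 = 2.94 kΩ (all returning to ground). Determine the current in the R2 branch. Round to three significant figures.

I ≈ 0.393 mA

Combine the parallel branches: R_p = (1/33.0 + 1/5.73 + 1/2.94)⁻¹ = 1.835 kΩ.
V_A = 4.90 × 1.835/3.995 = 2.251 V.
I(R2) = V_A / R2 = 2.251/5.73 = 0.3928 mA.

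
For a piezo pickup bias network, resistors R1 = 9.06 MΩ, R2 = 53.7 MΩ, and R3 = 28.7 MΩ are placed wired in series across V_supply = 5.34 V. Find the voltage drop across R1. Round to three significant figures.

ΣR = 9.06 + 53.7 + 28.7 = 91.46 MΩ.
Voltage divider: V = V_supply · (9.060 / 91.46) = 5.34 × 0.09906 = 0.5290 V.

V ≈ 0.529 V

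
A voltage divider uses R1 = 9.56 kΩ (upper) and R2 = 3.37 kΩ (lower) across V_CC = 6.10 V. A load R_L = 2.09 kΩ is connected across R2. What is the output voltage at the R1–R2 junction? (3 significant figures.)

V_out ≈ 0.725 V

R2 ‖ R_L = (3.37 × 2.09)/(3.37 + 2.09) = 1.290 kΩ.
Voltage divider with the loaded lower leg: V_out = 6.10 × 1.290/(9.56 + 1.290) = 6.10 × 0.1189 = 0.7252 V.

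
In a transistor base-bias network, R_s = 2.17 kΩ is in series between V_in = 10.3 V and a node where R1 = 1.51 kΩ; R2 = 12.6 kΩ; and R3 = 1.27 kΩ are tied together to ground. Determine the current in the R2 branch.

Parallel bank: R_p = 1/(1/1.51 + 1/12.6 + 1/1.27) = 0.6540 kΩ.
V_A by voltage divider: V_A = 10.3 × 0.6540/(2.17 + 0.6540) = 2.385 V.
Branch current I = V_A/R2 = 2.385/12.6 = 0.1893 mA.

I ≈ 0.189 mA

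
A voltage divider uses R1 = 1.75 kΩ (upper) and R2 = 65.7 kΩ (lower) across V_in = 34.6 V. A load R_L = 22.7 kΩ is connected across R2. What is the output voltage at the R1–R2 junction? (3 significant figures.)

The load sits in parallel with R2, giving an effective lower resistance R2' = R2·R_L/(R2+R_L) = 16.87 kΩ.
Then V_out = V_in · R2'/(R1 + R2') = 34.6 × 16.87/18.62 = 31.35 V.

V_out ≈ 31.3 V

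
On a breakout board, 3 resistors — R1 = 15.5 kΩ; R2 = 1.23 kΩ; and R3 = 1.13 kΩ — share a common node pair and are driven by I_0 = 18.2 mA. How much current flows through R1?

I ≈ 0.666 mA

Total conductance ΣG = 1/15.5 + 1/1.23 + 1/1.13 = 1.762 (units of 1/kΩ).
Current divider: I(R1) = I_0 · G_k/ΣG = 18.2 × (0.06452/1.762) = 18.2 × 0.03661 = 0.6662 mA.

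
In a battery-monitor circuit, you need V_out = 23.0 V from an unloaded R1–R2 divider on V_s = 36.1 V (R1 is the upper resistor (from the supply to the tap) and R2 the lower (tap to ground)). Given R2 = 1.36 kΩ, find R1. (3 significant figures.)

R1 ≈ 0.775 kΩ

The divider ratio is R2/(R1+R2) = 23.0/36.1 = 0.6371.
Rearranging, R1 = R2·(1−k)/k = 1.36 × 0.5696 = 0.7746 kΩ.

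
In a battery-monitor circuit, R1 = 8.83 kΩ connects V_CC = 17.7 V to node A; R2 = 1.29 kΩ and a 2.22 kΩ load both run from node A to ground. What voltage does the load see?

V_out ≈ 1.50 V

R2 ‖ R_L = (1.29 × 2.22)/(1.29 + 2.22) = 0.8159 kΩ.
Voltage divider with the loaded lower leg: V_out = 17.7 × 0.8159/(8.83 + 0.8159) = 17.7 × 0.08458 = 1.497 V.
(Unloaded it would be 2.26 V; the load pulls it down.)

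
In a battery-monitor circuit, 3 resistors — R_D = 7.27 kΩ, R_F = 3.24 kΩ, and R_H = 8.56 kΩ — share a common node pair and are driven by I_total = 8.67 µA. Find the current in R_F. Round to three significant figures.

ΣG = 1/7.27 + 1/3.24 + 1/8.56 = 0.5630.
Current divider: I(R_F) = I_total · G_k/ΣG = 8.67 × (0.3086/0.5630) = 8.67 × 0.5482 = 4.753 µA.

I ≈ 4.75 µA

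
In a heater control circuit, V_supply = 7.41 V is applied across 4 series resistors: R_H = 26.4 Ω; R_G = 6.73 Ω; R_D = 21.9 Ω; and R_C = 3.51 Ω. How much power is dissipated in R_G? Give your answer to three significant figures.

Series current I = V_supply/ΣR = 7.41/58.54 = 0.1266 A.
P(R_G) = I²·R_G = (0.1266)² × 6.73 = 0.1078 W.

P ≈ 0.108 W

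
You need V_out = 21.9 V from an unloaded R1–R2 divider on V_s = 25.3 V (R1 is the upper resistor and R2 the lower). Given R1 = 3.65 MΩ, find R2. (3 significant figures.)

The divider ratio is R2/(R1+R2) = 21.9/25.3 = 0.8656.
Rearranging, R2 = R1·k/(1−k) = 3.65 × 6.441 = 23.51 MΩ.

R2 ≈ 23.5 MΩ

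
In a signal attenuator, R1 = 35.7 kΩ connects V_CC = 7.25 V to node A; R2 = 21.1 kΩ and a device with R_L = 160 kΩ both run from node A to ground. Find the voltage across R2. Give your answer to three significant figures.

V_out ≈ 2.49 V

R2 ‖ R_L = (21.1 × 160)/(21.1 + 160) = 18.64 kΩ.
Then V_out = V_CC · R2'/(R1 + R2') = 7.25 × 18.64/54.34 = 2.487 V.
(Unloaded it would be 2.69 V; the load pulls it down.)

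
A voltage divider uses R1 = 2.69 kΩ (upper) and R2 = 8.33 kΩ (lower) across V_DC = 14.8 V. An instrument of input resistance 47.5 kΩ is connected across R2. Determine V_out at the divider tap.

V_out ≈ 10.7 V

The load sits in parallel with R2, giving an effective lower resistance R2' = R2·R_L/(R2+R_L) = 7.087 kΩ.
Voltage divider with the loaded lower leg: V_out = 14.8 × 7.087/(2.69 + 7.087) = 14.8 × 0.7249 = 10.73 V.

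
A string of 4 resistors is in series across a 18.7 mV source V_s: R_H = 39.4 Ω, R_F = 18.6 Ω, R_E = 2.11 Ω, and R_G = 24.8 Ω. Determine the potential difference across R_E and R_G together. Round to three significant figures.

Series total: ΣR = 39.4 + 18.6 + 2.11 + 24.8 = 84.91 Ω.
R_{R_E..R_G} = 2.11 + 24.8 = 26.91 Ω.
By the voltage-divider rule, V = 18.7 × 26.91/84.91 = 5.926 mV.

V ≈ 5.93 mV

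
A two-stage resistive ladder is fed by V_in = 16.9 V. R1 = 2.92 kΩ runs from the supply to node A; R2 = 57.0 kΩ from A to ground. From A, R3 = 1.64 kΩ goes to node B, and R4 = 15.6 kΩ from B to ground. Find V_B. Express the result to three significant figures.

V_B ≈ 12.5 V

The second stage (R3 + R4 = 17.24 kΩ) loads node A in parallel with R2.
R2 ‖ (R3+R4) = 13.24 kΩ.
So V_A = 16.9 × 0.8193 = 13.85 V.
Stage 2 is unloaded, so V_B = V_A · R4/(R3+R4) = 13.85 × 15.6/17.24 = 12.53 V.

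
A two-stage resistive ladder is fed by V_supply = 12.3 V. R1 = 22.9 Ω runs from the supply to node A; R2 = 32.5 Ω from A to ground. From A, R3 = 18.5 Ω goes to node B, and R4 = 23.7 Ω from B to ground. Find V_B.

V_B ≈ 3.07 V

Node A sees R2 in parallel with the series input of stage 2, R3 + R4 = 42.20 Ω.
R2 ‖ (R3+R4) = 18.36 Ω.
So V_A = 12.3 × 0.4450 = 5.473 V.
V_B = V_A × 0.5616 = 3.074 V.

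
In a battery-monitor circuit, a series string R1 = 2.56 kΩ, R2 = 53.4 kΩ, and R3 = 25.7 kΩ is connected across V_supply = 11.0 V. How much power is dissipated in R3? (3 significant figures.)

P ≈ 0.466 mW

Series current I = V_supply/ΣR = 11.0/81.66 = 0.1347 mA.
P(R3) = I²·R3 = (0.1347)² × 25.7 = 0.4663 mW.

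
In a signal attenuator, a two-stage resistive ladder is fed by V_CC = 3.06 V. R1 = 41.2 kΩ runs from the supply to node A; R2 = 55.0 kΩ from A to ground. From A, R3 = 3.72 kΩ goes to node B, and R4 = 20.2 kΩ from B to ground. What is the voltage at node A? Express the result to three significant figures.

The second stage (R3 + R4 = 23.92 kΩ) loads node A in parallel with R2.
R2 ‖ (R3+R4) = 16.67 kΩ.
First divider: V_A = V_CC · 16.67/(41.2 + 16.67) = 0.8815 V.

V_A ≈ 0.881 V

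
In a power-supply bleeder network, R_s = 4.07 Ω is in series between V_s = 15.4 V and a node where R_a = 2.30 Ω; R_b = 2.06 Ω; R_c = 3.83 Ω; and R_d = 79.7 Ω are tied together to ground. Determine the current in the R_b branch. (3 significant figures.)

Parallel bank: R_p = 1/(1/2.30 + 1/2.06 + 1/3.83 + 1/79.7) = 0.8376 Ω.
Node voltage V_A = V_s · R_p/(R_s + R_p) = 15.4 × 0.1707 = 2.628 V.
Branch current I = V_A/R_b = 2.628/2.06 = 1.276 A.

I ≈ 1.28 A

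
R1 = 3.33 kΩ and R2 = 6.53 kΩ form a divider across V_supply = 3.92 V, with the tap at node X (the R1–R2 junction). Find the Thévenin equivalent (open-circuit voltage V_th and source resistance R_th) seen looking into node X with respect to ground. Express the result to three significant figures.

V_th ≈ 2.60 V, R_th ≈ 2.21 kΩ

Open-circuit (no load on X): V_th = V_supply · R2/(R1 + R2) = 3.92 × 6.53/(3.330 + 6.53) = 2.596 V.
Looking into X with the source shorted: R_th = R1·R2/(R1+R2) = 3.330 × 6.53/9.860 = 2.205 kΩ.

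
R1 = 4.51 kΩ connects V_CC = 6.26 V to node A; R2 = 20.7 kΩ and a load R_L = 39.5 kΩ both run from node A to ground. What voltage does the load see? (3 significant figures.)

First combine the lower leg with the load: R2 ‖ R_L = 13.58 kΩ.
Now apply the divider: V_out = 6.26 × 0.7507 = 4.700 V.
(Unloaded it would be 5.14 V; the load pulls it down.)

V_out ≈ 4.70 V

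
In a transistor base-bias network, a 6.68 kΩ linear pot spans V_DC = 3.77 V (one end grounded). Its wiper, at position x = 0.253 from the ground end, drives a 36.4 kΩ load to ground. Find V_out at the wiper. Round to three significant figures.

V_out ≈ 0.922 V

Split the track: R_lower = x·R_p = 1.690 kΩ, R_upper = (1−x)·R_p = 4.990 kΩ.
(x·R_p) ‖ R_L = 1.615 kΩ.
Loaded-divider output: V_out = 3.77 × 0.2445 = 0.9218 V.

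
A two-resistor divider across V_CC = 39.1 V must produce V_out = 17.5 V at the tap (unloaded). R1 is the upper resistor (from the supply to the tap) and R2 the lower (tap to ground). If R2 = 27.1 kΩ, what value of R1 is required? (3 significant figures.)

Required fraction k = V_out/V_CC = 0.4476.
R1 = R2·(1/k − 1) = 27.1 × 1.234 = 33.45 kΩ.

R1 ≈ 33.4 kΩ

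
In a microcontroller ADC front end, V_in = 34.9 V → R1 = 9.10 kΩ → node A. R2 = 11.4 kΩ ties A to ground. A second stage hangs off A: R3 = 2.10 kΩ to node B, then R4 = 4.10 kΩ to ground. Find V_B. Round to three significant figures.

V_B ≈ 7.07 V

Node A sees R2 in parallel with the series input of stage 2, R3 + R4 = 6.200 kΩ.
Effective lower resistance at A: R2 ‖ 6.200 = 4.016 kΩ.
So V_A = 34.9 × 0.3062 = 10.69 V.
V_B = V_A × 0.6613 = 7.066 V.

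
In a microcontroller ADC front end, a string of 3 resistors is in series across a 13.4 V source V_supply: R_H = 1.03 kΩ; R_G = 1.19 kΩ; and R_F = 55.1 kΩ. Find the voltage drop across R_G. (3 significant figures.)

Series total: ΣR = 1.03 + 1.19 + 55.1 = 57.32 kΩ.
V = V_supply · R/ΣR = 13.4 × 0.02076 = 0.2782 V.

V ≈ 0.278 V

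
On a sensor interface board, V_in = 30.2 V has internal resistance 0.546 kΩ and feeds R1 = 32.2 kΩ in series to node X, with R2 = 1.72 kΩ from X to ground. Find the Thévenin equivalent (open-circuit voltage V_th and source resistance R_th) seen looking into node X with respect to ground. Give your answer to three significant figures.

R1' = 0.546 + 32.2 = 32.75 kΩ (source resistance + R1).
V_th is the unloaded tap voltage: V_in · R2/(R1'+R2) = 30.2 × 0.04990 = 1.507 V.
Zeroing V_in shorts the top of R1' to ground, so R_th = R1' ‖ R2 = 1.634 kΩ.

V_th ≈ 1.51 V, R_th ≈ 1.63 kΩ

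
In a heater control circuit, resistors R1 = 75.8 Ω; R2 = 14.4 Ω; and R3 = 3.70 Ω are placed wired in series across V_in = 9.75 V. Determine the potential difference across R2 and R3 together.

ΣR = 75.8 + 14.4 + 3.70 = 93.90 Ω.
R_{R2..R3} = 14.4 + 3.70 = 18.10 Ω.
By the voltage-divider rule, V = 9.75 × 18.10/93.90 = 1.879 V.

V ≈ 1.88 V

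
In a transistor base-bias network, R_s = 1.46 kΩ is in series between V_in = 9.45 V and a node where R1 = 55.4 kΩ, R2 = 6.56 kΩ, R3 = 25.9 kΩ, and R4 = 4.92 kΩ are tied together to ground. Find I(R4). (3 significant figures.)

I ≈ 1.20 mA

Parallel bank: R_p = 1/(1/55.4 + 1/6.56 + 1/25.9 + 1/4.92) = 2.425 kΩ.
V_A = 9.45 × 2.425/3.885 = 5.899 V.
Branch current I = V_A/R4 = 5.899/4.92 = 1.199 mA.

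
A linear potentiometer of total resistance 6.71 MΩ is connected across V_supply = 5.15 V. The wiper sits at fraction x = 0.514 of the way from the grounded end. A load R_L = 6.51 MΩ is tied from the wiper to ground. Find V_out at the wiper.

Lower segment x·R_p = 3.449 MΩ; upper segment (1−x)·R_p = 3.261 MΩ.
(x·R_p) ‖ R_L = 2.255 MΩ.
V_out = 5.15 × 2.255/(3.261 + 2.255) = 2.105 V.
(Unloaded: V_out = x·V_supply = 2.65 V.)

V_out ≈ 2.11 V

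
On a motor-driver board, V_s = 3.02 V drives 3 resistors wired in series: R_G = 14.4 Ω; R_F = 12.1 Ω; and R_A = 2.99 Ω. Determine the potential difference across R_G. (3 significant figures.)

ΣR = 14.4 + 12.1 + 2.99 = 29.49 Ω.
Voltage divider: V = V_s · (14.40 / 29.49) = 3.02 × 0.4883 = 1.475 V.

V ≈ 1.47 V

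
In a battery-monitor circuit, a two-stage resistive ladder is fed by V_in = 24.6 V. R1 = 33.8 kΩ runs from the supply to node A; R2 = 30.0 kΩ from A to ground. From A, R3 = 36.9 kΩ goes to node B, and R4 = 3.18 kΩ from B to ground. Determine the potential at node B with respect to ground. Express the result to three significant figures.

V_B ≈ 0.657 V

Looking into the second stage from A: R3 + R4 = 40.08 kΩ appears in parallel with R2.
Effective lower resistance at A: R2 ‖ 40.08 = 17.16 kΩ.
First divider: V_A = V_in · 17.16/(33.8 + 17.16) = 8.283 V.
Stage 2 is unloaded, so V_B = V_A · R4/(R3+R4) = 8.283 × 3.18/40.08 = 0.6572 V.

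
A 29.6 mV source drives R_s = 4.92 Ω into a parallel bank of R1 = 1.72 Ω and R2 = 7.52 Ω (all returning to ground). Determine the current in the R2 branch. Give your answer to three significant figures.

I ≈ 0.872 mA

Parallel bank: R_p = 1/(1/1.72 + 1/7.52) = 1.400 Ω.
V_A = 29.6 × 1.400/6.320 = 6.556 mV.
Branch current I = V_A/R2 = 6.556/7.52 = 0.8719 mA.
(Check via current divider: I_total = 4.684 mA; share G_k/ΣG = 0.1861 → same result.)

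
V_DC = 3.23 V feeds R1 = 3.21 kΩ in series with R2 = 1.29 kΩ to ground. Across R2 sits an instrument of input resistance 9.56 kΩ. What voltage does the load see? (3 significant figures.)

V_out ≈ 0.845 V

The load sits in parallel with R2, giving an effective lower resistance R2' = R2·R_L/(R2+R_L) = 1.137 kΩ.
Then V_out = V_DC · R2'/(R1 + R2') = 3.23 × 1.137/4.347 = 0.8446 V.
(Unloaded it would be 0.926 V; the load pulls it down.)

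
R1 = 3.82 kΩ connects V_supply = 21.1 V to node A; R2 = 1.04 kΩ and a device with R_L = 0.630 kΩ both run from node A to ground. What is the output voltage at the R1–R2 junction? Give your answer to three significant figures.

First combine the lower leg with the load: R2 ‖ R_L = 0.3923 kΩ.
Voltage divider with the loaded lower leg: V_out = 21.1 × 0.3923/(3.82 + 0.3923) = 21.1 × 0.09314 = 1.965 V.
(Unloaded it would be 4.52 V; the load pulls it down.)

V_out ≈ 1.97 V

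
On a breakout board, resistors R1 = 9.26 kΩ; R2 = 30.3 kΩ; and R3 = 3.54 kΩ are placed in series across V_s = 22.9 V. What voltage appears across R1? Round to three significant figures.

V ≈ 4.92 V

Series total: ΣR = 9.26 + 30.3 + 3.54 = 43.10 kΩ.
V = V_s · R/ΣR = 22.9 × 0.2148 = 4.920 V.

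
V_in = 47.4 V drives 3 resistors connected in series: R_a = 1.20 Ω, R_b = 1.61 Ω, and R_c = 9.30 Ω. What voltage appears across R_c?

V ≈ 36.4 V

Series total: ΣR = 1.20 + 1.61 + 9.30 = 12.11 Ω.
V = V_in · R/ΣR = 47.4 × 0.7680 = 36.40 V.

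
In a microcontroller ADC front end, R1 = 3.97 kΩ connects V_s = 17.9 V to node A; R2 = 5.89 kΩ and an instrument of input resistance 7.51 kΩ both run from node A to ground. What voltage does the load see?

V_out ≈ 8.13 V

First combine the lower leg with the load: R2 ‖ R_L = 3.301 kΩ.
Voltage divider with the loaded lower leg: V_out = 17.9 × 3.301/(3.97 + 3.301) = 17.9 × 0.4540 = 8.127 V.
(Unloaded it would be 10.7 V; the load pulls it down.)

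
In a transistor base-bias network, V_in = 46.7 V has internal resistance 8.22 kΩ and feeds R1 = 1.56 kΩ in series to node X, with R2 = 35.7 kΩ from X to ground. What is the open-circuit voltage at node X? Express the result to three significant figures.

V_th ≈ 36.7 V

R1' = 8.22 + 1.56 = 9.780 kΩ (source resistance + R1).
Open-circuit (no load on X): V_th = V_in · R2/(R1' + R2) = 46.7 × 35.7/(9.780 + 35.7) = 36.66 V.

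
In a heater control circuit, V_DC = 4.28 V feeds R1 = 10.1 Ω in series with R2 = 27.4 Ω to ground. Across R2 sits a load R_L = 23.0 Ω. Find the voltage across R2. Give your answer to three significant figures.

V_out ≈ 2.37 V

First combine the lower leg with the load: R2 ‖ R_L = 12.50 Ω.
Voltage divider with the loaded lower leg: V_out = 4.28 × 12.50/(10.1 + 12.50) = 4.28 × 0.5532 = 2.368 V.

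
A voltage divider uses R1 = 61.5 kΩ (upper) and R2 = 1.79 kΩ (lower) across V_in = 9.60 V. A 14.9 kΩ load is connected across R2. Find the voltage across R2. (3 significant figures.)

V_out ≈ 0.243 V

First combine the lower leg with the load: R2 ‖ R_L = 1.598 kΩ.
Then V_out = V_in · R2'/(R1 + R2') = 9.60 × 1.598/63.10 = 0.2431 V.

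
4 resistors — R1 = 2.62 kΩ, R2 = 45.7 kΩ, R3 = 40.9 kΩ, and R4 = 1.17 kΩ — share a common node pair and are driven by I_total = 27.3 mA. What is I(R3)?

ΣG = 1/2.62 + 1/45.7 + 1/40.9 + 1/1.17 = 1.283.
R3 takes the fraction G_k/ΣG = 0.02445/1.283 = 0.01906, so I = 27.3 × 0.01906 = 0.5204 mA.

I ≈ 0.520 mA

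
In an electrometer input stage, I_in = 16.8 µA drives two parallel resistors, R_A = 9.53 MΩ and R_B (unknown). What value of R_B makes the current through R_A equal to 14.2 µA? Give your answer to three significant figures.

In a two-way split, I_A/I_in = R_B/(R_A + R_B).
With f = 0.8452, R_B = R_A · f/(1−f) = 9.53 × 5.462 = 52.05 MΩ.

R_B ≈ 52.0 MΩ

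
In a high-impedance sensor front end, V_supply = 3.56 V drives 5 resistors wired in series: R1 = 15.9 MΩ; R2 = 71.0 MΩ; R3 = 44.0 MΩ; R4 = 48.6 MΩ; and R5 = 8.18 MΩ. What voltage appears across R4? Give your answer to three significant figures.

V ≈ 0.922 V

Series total: ΣR = 15.9 + 71.0 + 44.0 + 48.6 + 8.18 = 187.7 MΩ.
Voltage divider: V = V_supply · (48.60 / 187.7) = 3.56 × 0.2590 = 0.9219 V.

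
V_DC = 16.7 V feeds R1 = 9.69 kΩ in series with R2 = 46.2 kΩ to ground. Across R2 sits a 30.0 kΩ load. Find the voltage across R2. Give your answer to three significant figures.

V_out ≈ 10.9 V

First combine the lower leg with the load: R2 ‖ R_L = 18.19 kΩ.
Now apply the divider: V_out = 16.7 × 0.6524 = 10.90 V.
(Unloaded it would be 13.8 V; the load pulls it down.)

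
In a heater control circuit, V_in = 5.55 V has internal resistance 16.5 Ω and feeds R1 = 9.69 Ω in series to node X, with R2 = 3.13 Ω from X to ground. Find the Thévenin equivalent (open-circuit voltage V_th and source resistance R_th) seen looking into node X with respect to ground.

V_th ≈ 0.592 V, R_th ≈ 2.80 Ω

R1' = 16.5 + 9.69 = 26.19 Ω (source resistance + R1).
With X open, the divider is unloaded: V_th = 5.55 × 3.13/29.32 = 0.5925 V.
With V_in suppressed (replaced by a short), R_th = R1' ‖ R2 = (26.19 × 3.13)/(26.19 + 3.13) = 2.796 Ω.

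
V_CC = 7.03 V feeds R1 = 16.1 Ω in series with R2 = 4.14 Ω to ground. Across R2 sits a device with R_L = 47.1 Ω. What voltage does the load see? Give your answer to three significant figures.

First combine the lower leg with the load: R2 ‖ R_L = 3.806 Ω.
Voltage divider with the loaded lower leg: V_out = 7.03 × 3.806/(16.1 + 3.806) = 7.03 × 0.1912 = 1.344 V.

V_out ≈ 1.34 V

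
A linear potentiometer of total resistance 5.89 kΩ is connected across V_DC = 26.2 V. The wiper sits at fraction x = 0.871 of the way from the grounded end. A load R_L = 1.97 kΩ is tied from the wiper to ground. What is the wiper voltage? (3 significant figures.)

Lower segment x·R_p = 5.130 kΩ; upper segment (1−x)·R_p = 0.7598 kΩ.
R_L loads the lower segment: effective lower R = 1.423 kΩ.
Loaded-divider output: V_out = 26.2 × 0.6520 = 17.08 V.

V_out ≈ 17.1 V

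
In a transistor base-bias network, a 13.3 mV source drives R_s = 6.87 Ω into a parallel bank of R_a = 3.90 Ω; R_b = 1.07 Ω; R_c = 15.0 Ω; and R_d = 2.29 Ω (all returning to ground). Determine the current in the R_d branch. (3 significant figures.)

Combine the parallel branches: R_p = (1/3.90 + 1/1.07 + 1/15.0 + 1/2.29)⁻¹ = 0.5902 Ω.
Node voltage V_A = V_s · R_p/(R_s + R_p) = 13.3 × 0.07911 = 1.052 mV.
Branch current I = V_A/R_d = 1.052/2.29 = 0.4595 mA.
(Check via current divider: I_total = 1.783 mA; share G_k/ΣG = 0.2577 → same result.)

I ≈ 0.459 mA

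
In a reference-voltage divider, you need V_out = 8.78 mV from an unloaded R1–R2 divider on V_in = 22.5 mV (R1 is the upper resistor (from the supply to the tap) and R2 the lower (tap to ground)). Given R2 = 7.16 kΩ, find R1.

R1 ≈ 11.2 kΩ

V_out/V_in = R2/(R1+R2) = 0.3902.
So R1 = R2 · (V_in/V_out − 1) = 7.16 × (22.5/8.78 − 1) = 7.16 × 1.563 = 11.19 kΩ.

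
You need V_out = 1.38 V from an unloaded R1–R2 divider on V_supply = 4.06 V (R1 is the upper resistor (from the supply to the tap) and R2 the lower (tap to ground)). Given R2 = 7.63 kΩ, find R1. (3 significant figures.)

Required fraction k = V_out/V_supply = 0.3399.
So R1 = R2 · (V_supply/V_out − 1) = 7.63 × (4.06/1.38 − 1) = 7.63 × 1.942 = 14.82 kΩ.

R1 ≈ 14.8 kΩ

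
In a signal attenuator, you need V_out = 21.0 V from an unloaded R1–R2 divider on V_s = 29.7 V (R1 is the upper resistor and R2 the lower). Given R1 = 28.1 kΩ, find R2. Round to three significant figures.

R2 ≈ 67.8 kΩ

The divider ratio is R2/(R1+R2) = 21.0/29.7 = 0.7071.
Rearranging, R2 = R1·k/(1−k) = 28.1 × 2.414 = 67.83 kΩ.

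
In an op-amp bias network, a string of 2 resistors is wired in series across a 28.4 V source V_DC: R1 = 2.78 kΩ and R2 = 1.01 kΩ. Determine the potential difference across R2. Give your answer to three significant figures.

Total series resistance ΣR = 2.78 + 1.01 = 3.790 kΩ.
Voltage divider: V = V_DC · (1.010 / 3.790) = 28.4 × 0.2665 = 7.568 V.

V ≈ 7.57 V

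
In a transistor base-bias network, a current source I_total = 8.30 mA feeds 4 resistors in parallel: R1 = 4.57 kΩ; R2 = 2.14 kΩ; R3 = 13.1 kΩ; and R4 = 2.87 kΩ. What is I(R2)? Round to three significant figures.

Total conductance ΣG = 1/4.57 + 1/2.14 + 1/13.1 + 1/2.87 = 1.111 (units of 1/kΩ).
Current divider: I(R2) = I_total · G_k/ΣG = 8.30 × (0.4673/1.111) = 8.30 × 0.4206 = 3.491 mA.

I ≈ 3.49 mA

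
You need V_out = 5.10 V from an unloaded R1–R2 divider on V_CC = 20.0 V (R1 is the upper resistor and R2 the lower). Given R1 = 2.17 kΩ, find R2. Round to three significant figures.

R2 ≈ 0.743 kΩ

The divider ratio is R2/(R1+R2) = 5.10/20.0 = 0.2550.
So R2 = R1 · V_out/(V_CC − V_out) = 2.17 × 5.10/(20.0 − 5.10) = 2.17 × 0.3423 = 0.7428 kΩ.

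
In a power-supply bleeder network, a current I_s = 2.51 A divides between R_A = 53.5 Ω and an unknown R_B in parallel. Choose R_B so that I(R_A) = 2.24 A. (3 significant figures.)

The fraction through R_A equals R_B/(R_A+R_B).
2.24/2.51 = R_B/(R_A + R_B) → R_B = R_A · (0.8924)/(1 − 0.8924) = 53.5 × 8.296 = 443.9 Ω.

R_B ≈ 444 Ω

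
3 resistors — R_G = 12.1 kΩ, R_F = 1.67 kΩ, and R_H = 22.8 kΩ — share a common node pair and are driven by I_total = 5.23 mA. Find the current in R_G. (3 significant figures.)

ΣG = 1/12.1 + 1/1.67 + 1/22.8 = 0.7253.
R_G takes the fraction G_k/ΣG = 0.08264/0.7253 = 0.1139, so I = 5.23 × 0.1139 = 0.5959 mA.

I ≈ 0.596 mA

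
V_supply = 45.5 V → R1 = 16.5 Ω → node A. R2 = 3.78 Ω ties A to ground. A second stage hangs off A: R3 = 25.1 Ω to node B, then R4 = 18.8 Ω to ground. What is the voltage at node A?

V_A ≈ 7.93 V

Node A sees R2 in parallel with the series input of stage 2, R3 + R4 = 43.90 Ω.
Effective lower resistance at A: R2 ‖ 43.90 = 3.480 Ω.
V_A = 45.5 × 3.480/(16.5 + 3.480) = 7.926 V.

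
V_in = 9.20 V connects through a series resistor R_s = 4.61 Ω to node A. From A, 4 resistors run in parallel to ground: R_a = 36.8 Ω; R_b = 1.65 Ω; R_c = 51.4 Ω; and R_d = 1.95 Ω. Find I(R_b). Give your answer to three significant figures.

Combine the parallel branches: R_p = (1/36.8 + 1/1.65 + 1/51.4 + 1/1.95)⁻¹ = 0.8580 Ω.
Node voltage V_A = V_in · R_p/(R_s + R_p) = 9.20 × 0.1569 = 1.444 V.
Branch current I = V_A/R_b = 1.444/1.65 = 0.8749 A.
(Equivalently: I_total = 1.683 A, then current-divider fraction G_k/ΣG = 0.5200.)

I ≈ 0.875 A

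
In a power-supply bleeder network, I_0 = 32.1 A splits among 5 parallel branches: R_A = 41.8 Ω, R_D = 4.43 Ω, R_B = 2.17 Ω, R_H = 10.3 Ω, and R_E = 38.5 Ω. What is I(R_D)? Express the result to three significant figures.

I ≈ 8.69 A

Total conductance ΣG = 1/41.8 + 1/4.43 + 1/2.17 + 1/10.3 + 1/38.5 = 0.8335 (units of 1/Ω).
By the current-divider rule, I = I_0 · G_k/ΣG = 32.1 × 0.2708 = 8.693 A.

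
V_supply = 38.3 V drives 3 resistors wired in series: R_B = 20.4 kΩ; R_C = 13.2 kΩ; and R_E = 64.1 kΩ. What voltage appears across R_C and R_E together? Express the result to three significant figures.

ΣR = 20.4 + 13.2 + 64.1 = 97.70 kΩ.
R_{R_C..R_E} = 13.2 + 64.1 = 77.30 kΩ.
V = V_supply · R/ΣR = 38.3 × 0.7912 = 30.30 V.

V ≈ 30.3 V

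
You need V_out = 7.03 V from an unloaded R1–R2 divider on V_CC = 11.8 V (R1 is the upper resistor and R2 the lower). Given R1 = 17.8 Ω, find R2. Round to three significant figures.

R2 ≈ 26.2 Ω

The divider ratio is R2/(R1+R2) = 7.03/11.8 = 0.5958.
So R2 = R1 · V_out/(V_CC − V_out) = 17.8 × 7.03/(11.8 − 7.03) = 17.8 × 1.474 = 26.23 Ω.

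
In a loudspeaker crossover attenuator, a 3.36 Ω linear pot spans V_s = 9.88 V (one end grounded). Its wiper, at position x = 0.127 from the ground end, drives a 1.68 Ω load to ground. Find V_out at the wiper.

V_out ≈ 1.03 V

Lower segment x·R_p = 0.4267 Ω; upper segment (1−x)·R_p = 2.933 Ω.
R_L loads the lower segment: effective lower R = 0.3403 Ω.
V_out = 9.88 × 0.3403/(2.933 + 0.3403) = 1.027 V.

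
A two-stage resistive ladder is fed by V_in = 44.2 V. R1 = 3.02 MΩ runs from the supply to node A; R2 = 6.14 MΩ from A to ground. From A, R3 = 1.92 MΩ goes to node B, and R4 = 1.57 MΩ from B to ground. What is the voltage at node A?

V_A ≈ 18.8 V

Looking into the second stage from A: R3 + R4 = 3.490 MΩ appears in parallel with R2.
Effective lower resistance at A: R2 ‖ 3.490 = 2.225 MΩ.
So V_A = 44.2 × 0.4242 = 18.75 V.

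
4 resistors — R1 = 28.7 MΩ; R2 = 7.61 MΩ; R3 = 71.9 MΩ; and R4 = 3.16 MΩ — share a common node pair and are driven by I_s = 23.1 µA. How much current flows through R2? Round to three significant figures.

I ≈ 6.11 µA

Total conductance ΣG = 1/28.7 + 1/7.61 + 1/71.9 + 1/3.16 = 0.4966 (units of 1/MΩ).
By the current-divider rule, I = I_s · G_k/ΣG = 23.1 × 0.2646 = 6.112 µA.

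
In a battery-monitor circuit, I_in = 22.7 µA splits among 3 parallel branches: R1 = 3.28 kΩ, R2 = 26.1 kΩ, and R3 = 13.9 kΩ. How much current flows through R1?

I ≈ 16.7 µA

Conductances: ΣG = 1/3.28 + 1/26.1 + 1/13.9 = 0.4151 (1/kΩ).
R1 takes the fraction G_k/ΣG = 0.3049/0.4151 = 0.7344, so I = 22.7 × 0.7344 = 16.67 µA.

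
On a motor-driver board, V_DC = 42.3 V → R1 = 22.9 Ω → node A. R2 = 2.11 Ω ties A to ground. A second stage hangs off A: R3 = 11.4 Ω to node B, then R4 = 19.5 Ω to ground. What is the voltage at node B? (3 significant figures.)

The second stage (R3 + R4 = 30.90 Ω) loads node A in parallel with R2.
Effective lower resistance at A: R2 ‖ 30.90 = 1.975 Ω.
First divider: V_A = V_DC · 1.975/(22.9 + 1.975) = 3.359 V.
Stage 2 is unloaded, so V_B = V_A · R4/(R3+R4) = 3.359 × 19.5/30.90 = 2.120 V.

V_B ≈ 2.12 V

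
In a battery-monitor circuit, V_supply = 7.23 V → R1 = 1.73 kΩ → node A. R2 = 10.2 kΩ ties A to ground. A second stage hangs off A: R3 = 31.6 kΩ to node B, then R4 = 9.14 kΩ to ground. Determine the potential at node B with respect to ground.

V_B ≈ 1.34 V

Node A sees R2 in parallel with the series input of stage 2, R3 + R4 = 40.74 kΩ.
R2 ‖ (R3+R4) = 8.158 kΩ.
So V_A = 7.23 × 0.8250 = 5.965 V.
Then the unloaded second divider: V_B = V_A × R4/(R3+R4) = 5.965 × 0.2243 = 1.338 V.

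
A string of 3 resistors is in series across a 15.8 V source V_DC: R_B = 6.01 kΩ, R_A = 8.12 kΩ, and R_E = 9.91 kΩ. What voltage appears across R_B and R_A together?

V ≈ 9.29 V

ΣR = 6.01 + 8.12 + 9.91 = 24.04 kΩ.
R_{R_B..R_A} = 6.01 + 8.12 = 14.13 kΩ.
V = V_DC · R/ΣR = 15.8 × 0.5878 = 9.287 V.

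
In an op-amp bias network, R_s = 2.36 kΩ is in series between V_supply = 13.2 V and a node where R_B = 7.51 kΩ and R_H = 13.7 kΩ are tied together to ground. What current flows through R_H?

Combine the parallel branches: R_p = (1/7.51 + 1/13.7)⁻¹ = 4.851 kΩ.
Node voltage V_A = V_supply · R_p/(R_s + R_p) = 13.2 × 0.6727 = 8.880 V.
Branch current I = V_A/R_H = 8.880/13.7 = 0.6482 mA.

I ≈ 0.648 mA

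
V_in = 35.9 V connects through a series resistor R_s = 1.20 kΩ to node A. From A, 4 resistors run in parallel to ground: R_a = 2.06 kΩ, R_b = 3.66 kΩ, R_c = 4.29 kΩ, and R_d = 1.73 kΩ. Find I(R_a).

I ≈ 6.04 mA

Equivalent of the parallel group: R_p = 0.6370 kΩ.
V_A by voltage divider: V_A = 35.9 × 0.6370/(1.20 + 0.6370) = 12.45 V.
I(R_a) = V_A / R_a = 12.45/2.06 = 6.043 mA.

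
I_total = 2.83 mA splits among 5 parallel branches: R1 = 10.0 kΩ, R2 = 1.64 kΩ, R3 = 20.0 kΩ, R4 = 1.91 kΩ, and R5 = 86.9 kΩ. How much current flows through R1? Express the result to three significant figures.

I ≈ 0.219 mA

Total conductance ΣG = 1/10.0 + 1/1.64 + 1/20.0 + 1/1.91 + 1/86.9 = 1.295 (units of 1/kΩ).
By the current-divider rule, I = I_total · G_k/ΣG = 2.83 × 0.07723 = 0.2186 mA.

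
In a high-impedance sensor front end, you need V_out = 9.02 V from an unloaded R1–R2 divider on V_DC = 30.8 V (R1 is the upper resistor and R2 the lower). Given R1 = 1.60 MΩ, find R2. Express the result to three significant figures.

R2 ≈ 0.663 MΩ

The divider ratio is R2/(R1+R2) = 9.02/30.8 = 0.2929.
So R2 = R1 · V_out/(V_DC − V_out) = 1.60 × 9.02/(30.8 − 9.02) = 1.60 × 0.4141 = 0.6626 MΩ.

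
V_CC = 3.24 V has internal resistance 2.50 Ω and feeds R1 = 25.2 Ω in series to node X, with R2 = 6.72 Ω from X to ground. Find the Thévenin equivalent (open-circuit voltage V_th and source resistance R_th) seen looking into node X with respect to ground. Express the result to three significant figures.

R1' = 2.50 + 25.2 = 27.70 Ω (source resistance + R1).
V_th is the unloaded tap voltage: V_CC · R2/(R1'+R2) = 3.24 × 0.1952 = 0.6326 V.
With V_CC suppressed (replaced by a short), R_th = R1' ‖ R2 = (27.70 × 6.72)/(27.70 + 6.72) = 5.408 Ω.

V_th ≈ 0.633 V, R_th ≈ 5.41 Ω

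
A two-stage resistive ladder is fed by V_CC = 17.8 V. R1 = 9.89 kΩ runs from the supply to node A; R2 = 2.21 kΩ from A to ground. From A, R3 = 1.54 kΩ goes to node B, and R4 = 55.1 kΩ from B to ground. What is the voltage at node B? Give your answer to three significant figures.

V_B ≈ 3.06 V

Node A sees R2 in parallel with the series input of stage 2, R3 + R4 = 56.64 kΩ.
Effective lower resistance at A: R2 ‖ 56.64 = 2.127 kΩ.
V_A = 17.8 × 2.127/(9.89 + 2.127) = 3.151 V.
Then the unloaded second divider: V_B = V_A × R4/(R3+R4) = 3.151 × 0.9728 = 3.065 V.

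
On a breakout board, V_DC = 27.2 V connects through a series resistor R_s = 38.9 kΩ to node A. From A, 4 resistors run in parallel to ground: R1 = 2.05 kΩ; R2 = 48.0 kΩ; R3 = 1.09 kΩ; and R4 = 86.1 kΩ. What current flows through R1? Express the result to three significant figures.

Combine the parallel branches: R_p = (1/2.05 + 1/48.0 + 1/1.09 + 1/86.1)⁻¹ = 0.6956 kΩ.
V_A = 27.2 × 0.6956/39.60 = 0.4778 V.
Branch current I = V_A/R1 = 0.4778/2.05 = 0.2331 mA.

I ≈ 0.233 mA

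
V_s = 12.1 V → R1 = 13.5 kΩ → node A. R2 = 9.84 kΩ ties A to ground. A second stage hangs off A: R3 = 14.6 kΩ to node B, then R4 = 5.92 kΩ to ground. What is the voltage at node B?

Node A sees R2 in parallel with the series input of stage 2, R3 + R4 = 20.52 kΩ.
Effective lower resistance at A: R2 ‖ 20.52 = 6.651 kΩ.
V_A = 12.1 × 6.651/(13.5 + 6.651) = 3.994 V.
Then the unloaded second divider: V_B = V_A × R4/(R3+R4) = 3.994 × 0.2885 = 1.152 V.

V_B ≈ 1.15 V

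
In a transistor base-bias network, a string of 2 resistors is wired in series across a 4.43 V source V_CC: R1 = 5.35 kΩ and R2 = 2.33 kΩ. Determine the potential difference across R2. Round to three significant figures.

Total series resistance ΣR = 5.35 + 2.33 = 7.680 kΩ.
V = V_CC · R/ΣR = 4.43 × 0.3034 = 1.344 V.

V ≈ 1.34 V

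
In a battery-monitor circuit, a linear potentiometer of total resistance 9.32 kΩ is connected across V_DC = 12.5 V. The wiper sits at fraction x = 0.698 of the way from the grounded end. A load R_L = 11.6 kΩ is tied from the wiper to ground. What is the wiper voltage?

Split the track: R_lower = x·R_p = 6.505 kΩ, R_upper = (1−x)·R_p = 2.815 kΩ.
Lower segment in parallel with the load: 6.505 ‖ 11.6 = 4.168 kΩ.
Loaded-divider output: V_out = 12.5 × 0.5969 = 7.461 V.

V_out ≈ 7.46 V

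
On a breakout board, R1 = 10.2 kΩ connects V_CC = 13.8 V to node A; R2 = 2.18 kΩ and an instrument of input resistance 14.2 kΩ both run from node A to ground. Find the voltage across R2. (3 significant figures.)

V_out ≈ 2.16 V

R2 ‖ R_L = (2.18 × 14.2)/(2.18 + 14.2) = 1.890 kΩ.
Now apply the divider: V_out = 13.8 × 0.1563 = 2.157 V.
(Unloaded it would be 2.43 V; the load pulls it down.)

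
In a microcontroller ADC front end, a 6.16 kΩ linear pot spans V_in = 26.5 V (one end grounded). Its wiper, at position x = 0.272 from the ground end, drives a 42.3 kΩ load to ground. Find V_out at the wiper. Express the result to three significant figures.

Lower segment x·R_p = 1.676 kΩ; upper segment (1−x)·R_p = 4.484 kΩ.
R_L loads the lower segment: effective lower R = 1.612 kΩ.
Loaded-divider output: V_out = 26.5 × 0.2644 = 7.006 V.

V_out ≈ 7.01 V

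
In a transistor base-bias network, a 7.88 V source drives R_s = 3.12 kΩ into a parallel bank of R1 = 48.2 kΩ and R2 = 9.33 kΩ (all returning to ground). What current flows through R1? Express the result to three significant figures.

I ≈ 0.117 mA

Equivalent of the parallel group: R_p = 7.817 kΩ.
Node voltage V_A = V_DC · R_p/(R_s + R_p) = 7.88 × 0.7147 = 5.632 V.
I(R1) = V_A / R1 = 5.632/48.2 = 0.1168 mA.
(Equivalently: I_total = 0.7205 mA, then current-divider fraction G_k/ΣG = 0.1622.)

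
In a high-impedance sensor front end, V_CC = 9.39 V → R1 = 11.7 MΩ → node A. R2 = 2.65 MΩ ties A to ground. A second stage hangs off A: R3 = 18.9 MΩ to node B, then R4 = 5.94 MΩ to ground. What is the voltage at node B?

Node A sees R2 in parallel with the series input of stage 2, R3 + R4 = 24.84 MΩ.
R2 ‖ (R3+R4) = 2.395 MΩ.
First divider: V_A = V_CC · 2.395/(11.7 + 2.395) = 1.595 V.
V_B = V_A × 0.2391 = 0.3815 V.

V_B ≈ 0.381 V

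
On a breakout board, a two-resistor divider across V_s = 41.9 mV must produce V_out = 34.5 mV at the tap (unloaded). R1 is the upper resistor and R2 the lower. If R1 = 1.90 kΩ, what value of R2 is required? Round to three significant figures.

R2 ≈ 8.86 kΩ

V_out/V_s = R2/(R1+R2) = 0.8234.
Rearranging, R2 = R1·k/(1−k) = 1.90 × 4.662 = 8.858 kΩ.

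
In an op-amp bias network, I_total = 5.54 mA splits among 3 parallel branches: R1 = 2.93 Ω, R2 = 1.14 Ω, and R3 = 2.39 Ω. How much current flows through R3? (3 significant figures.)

I ≈ 1.42 mA

Total conductance ΣG = 1/2.93 + 1/1.14 + 1/2.39 = 1.637 (units of 1/Ω).
R3 takes the fraction G_k/ΣG = 0.4184/1.637 = 0.2556, so I = 5.54 × 0.2556 = 1.416 mA.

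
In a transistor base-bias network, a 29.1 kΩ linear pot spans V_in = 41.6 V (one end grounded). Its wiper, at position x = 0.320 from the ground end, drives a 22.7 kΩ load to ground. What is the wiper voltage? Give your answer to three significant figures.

The pot divides into 19.79 kΩ above the wiper and 9.312 kΩ below.
R_L loads the lower segment: effective lower R = 6.603 kΩ.
Loaded-divider output: V_out = 41.6 × 0.2502 = 10.41 V.

V_out ≈ 10.4 V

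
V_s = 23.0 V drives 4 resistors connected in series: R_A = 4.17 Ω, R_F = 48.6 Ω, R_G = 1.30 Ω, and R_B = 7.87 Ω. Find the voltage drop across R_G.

V ≈ 0.483 V

Series total: ΣR = 4.17 + 48.6 + 1.30 + 7.87 = 61.94 Ω.
Voltage divider: V = V_s · (1.300 / 61.94) = 23.0 × 0.02099 = 0.4827 V.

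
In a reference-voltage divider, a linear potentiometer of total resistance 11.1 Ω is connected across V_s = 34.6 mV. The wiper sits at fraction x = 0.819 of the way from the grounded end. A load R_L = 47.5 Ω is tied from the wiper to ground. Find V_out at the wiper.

V_out ≈ 27.4 mV

Split the track: R_lower = x·R_p = 9.091 Ω, R_upper = (1−x)·R_p = 2.009 Ω.
(x·R_p) ‖ R_L = 7.631 Ω.
Loaded-divider output: V_out = 34.6 × 0.7916 = 27.39 mV.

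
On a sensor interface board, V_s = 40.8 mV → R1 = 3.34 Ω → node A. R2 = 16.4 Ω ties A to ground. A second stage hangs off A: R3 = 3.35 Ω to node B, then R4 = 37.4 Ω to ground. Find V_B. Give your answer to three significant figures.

V_B ≈ 29.1 mV

Looking into the second stage from A: R3 + R4 = 40.75 Ω appears in parallel with R2.
Effective lower resistance at A: R2 ‖ 40.75 = 11.69 Ω.
So V_A = 40.8 × 0.7778 = 31.74 mV.
Then the unloaded second divider: V_B = V_A × R4/(R3+R4) = 31.74 × 0.9178 = 29.13 mV.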